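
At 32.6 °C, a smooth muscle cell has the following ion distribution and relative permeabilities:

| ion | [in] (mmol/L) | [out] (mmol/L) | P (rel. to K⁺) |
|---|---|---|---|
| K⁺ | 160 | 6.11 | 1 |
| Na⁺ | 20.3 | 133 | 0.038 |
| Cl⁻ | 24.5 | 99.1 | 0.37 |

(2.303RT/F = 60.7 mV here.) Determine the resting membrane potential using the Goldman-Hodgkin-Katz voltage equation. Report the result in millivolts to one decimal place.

Vm = 60.7 · log₁₀[(Σ P·[cation]ₒ + Σ P·[anion]ᵢ) / (Σ P·[cation]ᵢ + Σ P·[anion]ₒ)]
Numerator = 1×6.11 + 0.038×133 + 0.37×24.5 = 20.23
Denominator = 1×160 + 0.038×20.3 + 0.37×99.1 = 197.4
Vm = 60.7 · log₁₀(0.10246) = 60.7 × (-0.9895) = -60.06 mV

-60.1 mV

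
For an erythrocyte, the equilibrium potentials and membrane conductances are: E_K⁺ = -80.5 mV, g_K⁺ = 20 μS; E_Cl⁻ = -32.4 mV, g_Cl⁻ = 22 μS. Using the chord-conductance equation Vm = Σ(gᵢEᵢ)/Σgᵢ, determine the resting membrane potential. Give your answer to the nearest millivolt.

Σ gᵢEᵢ = 20·(-80.5) + 22·(-32.4) = -2322.80
Σ gᵢ = 20 + 22 = 42
Vm = -2322.80 / 42 = -55.30 mV

-55 mV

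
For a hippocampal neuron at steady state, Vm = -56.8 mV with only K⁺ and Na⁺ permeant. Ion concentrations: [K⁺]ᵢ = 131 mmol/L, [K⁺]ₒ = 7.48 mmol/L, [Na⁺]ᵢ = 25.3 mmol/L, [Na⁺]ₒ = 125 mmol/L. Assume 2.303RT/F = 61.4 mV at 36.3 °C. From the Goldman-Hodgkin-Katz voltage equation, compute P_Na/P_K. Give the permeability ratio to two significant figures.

0.066

Let α = P_Na/P_K. GHK: Vm = 61.4·log₁₀[(Kₒ + α·Naₒ)/(Kᵢ + α·Naᵢ)].
10^(Vm/61.4) = 10^(-56.8/61.4) = 0.11883
So 0.11883·(Kᵢ + α·Naᵢ) = Kₒ + α·Naₒ → α = (0.11883·131.0 − 7.48) / (125.0 − 0.11883·25.3)
α = (15.57 − 7.48) / (125.0 − 3.006) = 8.086/122 = 0.06629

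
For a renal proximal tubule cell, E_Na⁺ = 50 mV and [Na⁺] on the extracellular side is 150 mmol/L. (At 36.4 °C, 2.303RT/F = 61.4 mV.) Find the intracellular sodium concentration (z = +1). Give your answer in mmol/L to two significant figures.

23 mmol/L

Nernst: E = (61.4/1) · log₁₀([out]/[in]), so log₁₀([out]/[in]) = 50.0 × 1 / 61.4 = 0.8143.
[out]/[in] = 10^(0.8143) = 6.521.
[in] = 150 / 6.521 = 23 mmol/L.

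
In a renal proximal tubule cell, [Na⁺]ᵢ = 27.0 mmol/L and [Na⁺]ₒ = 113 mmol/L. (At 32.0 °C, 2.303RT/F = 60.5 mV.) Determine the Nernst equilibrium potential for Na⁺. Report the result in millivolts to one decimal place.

E = (60.5/z) · log₁₀([Na⁺]_out/[Na⁺]_in) with z = +1.
= (60.5/1) · log₁₀(113/27.0) = 60.50 · log₁₀(4.185)
= 60.50 · (0.6217) = 37.61 mV

37.6 mV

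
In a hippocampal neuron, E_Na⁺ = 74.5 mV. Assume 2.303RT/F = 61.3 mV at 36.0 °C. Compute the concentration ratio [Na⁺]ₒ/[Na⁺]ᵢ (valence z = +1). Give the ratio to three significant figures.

log₁₀([out]/[in]) = E·z/(61.3) = 74.5 × 1 / 61.3 = 1.2153
[out]/[in] = 10^(1.2153) = 16.42

16.4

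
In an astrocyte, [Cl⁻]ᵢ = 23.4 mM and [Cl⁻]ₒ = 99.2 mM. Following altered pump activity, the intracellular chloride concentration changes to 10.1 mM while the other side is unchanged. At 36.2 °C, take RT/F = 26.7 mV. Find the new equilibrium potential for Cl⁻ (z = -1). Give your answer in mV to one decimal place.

-61.0 mV

After the shift: [Cl⁻]_out = 99.2, [Cl⁻]_in = 10.1 mM.
E_new = (26.7/-1)·ln(99.2/10.1) = -26.70 · (2.2846) = -61.00 mV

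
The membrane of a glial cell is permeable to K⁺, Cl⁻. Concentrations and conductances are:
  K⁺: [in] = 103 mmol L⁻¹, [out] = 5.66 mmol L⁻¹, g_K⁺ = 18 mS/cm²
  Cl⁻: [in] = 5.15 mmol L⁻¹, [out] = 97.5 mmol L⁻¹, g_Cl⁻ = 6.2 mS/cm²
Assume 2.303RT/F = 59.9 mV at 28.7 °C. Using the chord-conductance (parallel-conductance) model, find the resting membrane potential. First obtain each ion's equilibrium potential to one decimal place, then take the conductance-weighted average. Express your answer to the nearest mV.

E_K⁺ = (59.9/1)·log₁₀(5.66/103) = -75.5 mV
E_Cl⁻ = (59.9/-1)·log₁₀(97.5/5.15) = -76.5 mV
Vm = (Σ gᵢEᵢ)/(Σ gᵢ) = (18·-75.5 + 6.2·-76.5) / (18 + 6.2)
= -1833.30 / 24.2 = -75.76 mV

-76 mV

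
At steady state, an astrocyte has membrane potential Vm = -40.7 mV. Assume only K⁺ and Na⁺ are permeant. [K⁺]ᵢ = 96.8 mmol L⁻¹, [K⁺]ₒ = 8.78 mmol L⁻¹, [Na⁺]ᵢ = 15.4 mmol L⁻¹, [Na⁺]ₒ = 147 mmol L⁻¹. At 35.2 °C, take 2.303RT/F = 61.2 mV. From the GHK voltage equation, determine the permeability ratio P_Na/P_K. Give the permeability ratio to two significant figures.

0.085

Let α = P_Na/P_K. GHK: Vm = 61.2·log₁₀[(Kₒ + α·Naₒ)/(Kᵢ + α·Naᵢ)].
10^(Vm/61.2) = 10^(-40.7/61.2) = 0.21626
So 0.21626·(Kᵢ + α·Naᵢ) = Kₒ + α·Naₒ → α = (0.21626·96.8 − 8.78) / (147.0 − 0.21626·15.4)
α = (20.93 − 8.78) / (147.0 − 3.33) = 12.15/143.7 = 0.08459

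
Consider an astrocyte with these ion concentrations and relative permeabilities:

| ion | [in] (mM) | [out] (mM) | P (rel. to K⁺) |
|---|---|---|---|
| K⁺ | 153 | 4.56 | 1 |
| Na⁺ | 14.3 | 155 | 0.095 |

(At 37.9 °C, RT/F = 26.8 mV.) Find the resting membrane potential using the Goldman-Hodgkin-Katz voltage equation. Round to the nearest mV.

-56 mV

Vm = 26.8 · ln[(Σ P·[cation]ₒ + Σ P·[anion]ᵢ) / (Σ P·[cation]ᵢ + Σ P·[anion]ₒ)]
Numerator = 1×4.56 + 0.095×155 = 19.29
Denominator = 1×153 + 0.095×14.3 = 154.4
Vm = 26.8 · ln(0.12494) = 26.8 × (-2.0800) = -55.74 mV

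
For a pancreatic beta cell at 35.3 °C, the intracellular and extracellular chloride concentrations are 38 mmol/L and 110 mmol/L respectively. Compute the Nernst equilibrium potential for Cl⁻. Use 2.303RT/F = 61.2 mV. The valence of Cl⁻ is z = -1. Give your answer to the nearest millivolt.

-28 mV

E = (61.2/z) · log₁₀([Cl⁻]_out/[Cl⁻]_in) with z = -1.
For an anion, dividing by z = -1 reverses the sign.
= (61.2/-1) · log₁₀(110/38) = -61.20 · log₁₀(2.895)
= -61.20 · (0.4616) = -28.25 mV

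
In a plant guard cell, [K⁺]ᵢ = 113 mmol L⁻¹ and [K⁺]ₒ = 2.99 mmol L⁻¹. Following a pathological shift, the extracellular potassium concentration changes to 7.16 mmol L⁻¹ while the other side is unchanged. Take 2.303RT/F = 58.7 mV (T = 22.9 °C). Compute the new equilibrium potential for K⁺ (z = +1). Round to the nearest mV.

-70 mV

After the shift: [K⁺]_out = 7.16, [K⁺]_in = 113 mmol L⁻¹.
E_new = (58.7/1)·log₁₀(7.16/113) = 58.70 · (-1.1982) = -70.33 mV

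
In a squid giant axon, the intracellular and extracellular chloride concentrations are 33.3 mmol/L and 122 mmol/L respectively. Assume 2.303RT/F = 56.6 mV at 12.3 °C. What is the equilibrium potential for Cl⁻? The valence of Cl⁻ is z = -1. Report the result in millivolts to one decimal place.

E = (56.6/z) · log₁₀([Cl⁻]_out/[Cl⁻]_in) with z = -1.
For an anion, dividing by z = -1 reverses the sign.
= (56.6/-1) · log₁₀(122/33.3) = -56.60 · log₁₀(3.664)
= -56.60 · (0.5639) = -31.92 mV

-31.9 mV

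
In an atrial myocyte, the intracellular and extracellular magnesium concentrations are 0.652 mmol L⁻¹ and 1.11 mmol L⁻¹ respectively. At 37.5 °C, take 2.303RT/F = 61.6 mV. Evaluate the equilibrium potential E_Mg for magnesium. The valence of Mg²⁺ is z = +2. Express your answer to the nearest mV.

E = (61.6/z) · log₁₀([Mg²⁺]_out/[Mg²⁺]_in) with z = +2.
= (61.6/2) · log₁₀(1.11/0.652) = 30.80 · log₁₀(1.702)
= 30.80 · (0.2311) = 7.12 mV

7 mV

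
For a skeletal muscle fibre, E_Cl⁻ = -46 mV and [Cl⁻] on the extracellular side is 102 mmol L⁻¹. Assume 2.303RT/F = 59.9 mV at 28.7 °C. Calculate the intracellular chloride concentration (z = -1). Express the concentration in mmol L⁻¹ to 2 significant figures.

Nernst: E = (59.9/-1) · log₁₀([out]/[in]), so log₁₀([out]/[in]) = -46.0 × -1 / 59.9 = 0.7679.
[out]/[in] = 10^(0.7679) = 5.861.
[in] = 102 / 5.861 = 17.4 mmol L⁻¹.

17 mmol L⁻¹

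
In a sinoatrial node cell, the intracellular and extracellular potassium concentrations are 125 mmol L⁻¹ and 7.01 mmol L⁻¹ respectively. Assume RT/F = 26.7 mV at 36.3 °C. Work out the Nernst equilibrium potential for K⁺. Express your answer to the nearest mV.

E = (26.7/z) · ln([K⁺]_out/[K⁺]_in) with z = +1.
= (26.7/1) · ln(7.01/125) = 26.70 · ln(0.05608)
= 26.70 · (-2.8810) = -76.92 mV

-77 mV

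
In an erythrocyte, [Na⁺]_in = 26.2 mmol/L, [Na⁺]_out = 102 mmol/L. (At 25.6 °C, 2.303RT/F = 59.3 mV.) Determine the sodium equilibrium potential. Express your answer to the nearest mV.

E = (59.3/z) · log₁₀([Na⁺]_out/[Na⁺]_in) with z = +1.
= (59.3/1) · log₁₀(102/26.2) = 59.30 · log₁₀(3.893)
= 59.30 · (0.5903) = 35.00 mV

35 mV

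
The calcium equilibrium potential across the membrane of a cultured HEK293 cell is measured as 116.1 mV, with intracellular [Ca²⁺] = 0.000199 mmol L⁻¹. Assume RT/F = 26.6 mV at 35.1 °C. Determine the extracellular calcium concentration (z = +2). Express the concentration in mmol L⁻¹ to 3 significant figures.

Nernst: E = (26.6/2) · ln([out]/[in]), so ln([out]/[in]) = 116.1 × 2 / 26.6 = 8.7293.
[out]/[in] = e^(8.7293) = 6182.
[out] = 6182 × 0.000199 = 1.23 mmol L⁻¹.

1.23 mmol L⁻¹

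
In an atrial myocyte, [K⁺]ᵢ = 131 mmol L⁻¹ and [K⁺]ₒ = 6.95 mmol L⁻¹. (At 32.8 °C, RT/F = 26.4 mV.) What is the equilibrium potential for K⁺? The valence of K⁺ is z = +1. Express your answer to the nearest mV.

E = (26.4/z) · ln([K⁺]_out/[K⁺]_in) with z = +1.
= (26.4/1) · ln(6.95/131) = 26.40 · ln(0.05305)
= 26.40 · (-2.9365) = -77.52 mV

-78 mV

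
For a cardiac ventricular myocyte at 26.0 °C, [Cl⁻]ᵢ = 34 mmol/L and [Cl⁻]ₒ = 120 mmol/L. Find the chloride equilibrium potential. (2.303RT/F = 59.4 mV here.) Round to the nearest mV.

-33 mV

E = (59.4/z) · log₁₀([Cl⁻]_out/[Cl⁻]_in) with z = -1.
For an anion, dividing by z = -1 reverses the sign.
= (59.4/-1) · log₁₀(120/34) = -59.40 · log₁₀(3.529)
= -59.40 · (0.5477) = -32.53 mV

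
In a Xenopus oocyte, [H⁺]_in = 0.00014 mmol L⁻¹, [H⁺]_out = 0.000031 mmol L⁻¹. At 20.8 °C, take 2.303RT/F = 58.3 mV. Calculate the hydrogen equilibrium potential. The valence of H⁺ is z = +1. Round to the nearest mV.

-38 mV

E = (58.3/z) · log₁₀([H⁺]_out/[H⁺]_in) with z = +1.
= (58.3/1) · log₁₀(0.000031/0.00014) = 58.30 · log₁₀(0.2214)
= 58.30 · (-0.6548) = -38.17 mV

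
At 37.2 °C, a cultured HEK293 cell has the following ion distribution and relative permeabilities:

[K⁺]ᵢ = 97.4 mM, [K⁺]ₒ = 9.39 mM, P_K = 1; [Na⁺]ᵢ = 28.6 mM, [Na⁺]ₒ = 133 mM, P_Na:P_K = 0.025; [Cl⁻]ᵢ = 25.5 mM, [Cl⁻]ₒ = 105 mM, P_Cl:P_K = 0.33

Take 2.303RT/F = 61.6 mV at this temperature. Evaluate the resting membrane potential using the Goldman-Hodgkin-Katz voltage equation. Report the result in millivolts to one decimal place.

-49.2 mV

Vm = 61.6 · log₁₀[(Σ P·[cation]ₒ + Σ P·[anion]ᵢ) / (Σ P·[cation]ᵢ + Σ P·[anion]ₒ)]
Numerator = 1×9.39 + 0.025×133 + 0.33×25.5 = 21.13
Denominator = 1×97.4 + 0.025×28.6 + 0.33×105 = 132.8
Vm = 61.6 · log₁₀(0.15915) = 61.6 × (-0.7982) = -49.17 mV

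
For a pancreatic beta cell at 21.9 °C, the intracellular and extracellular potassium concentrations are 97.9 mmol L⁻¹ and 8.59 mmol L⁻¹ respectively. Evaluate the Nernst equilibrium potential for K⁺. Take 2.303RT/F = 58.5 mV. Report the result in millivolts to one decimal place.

-61.8 mV

E = (58.5/z) · log₁₀([K⁺]_out/[K⁺]_in) with z = +1.
= (58.5/1) · log₁₀(8.59/97.9) = 58.50 · log₁₀(0.08774)
= 58.50 · (-1.0568) = -61.82 mV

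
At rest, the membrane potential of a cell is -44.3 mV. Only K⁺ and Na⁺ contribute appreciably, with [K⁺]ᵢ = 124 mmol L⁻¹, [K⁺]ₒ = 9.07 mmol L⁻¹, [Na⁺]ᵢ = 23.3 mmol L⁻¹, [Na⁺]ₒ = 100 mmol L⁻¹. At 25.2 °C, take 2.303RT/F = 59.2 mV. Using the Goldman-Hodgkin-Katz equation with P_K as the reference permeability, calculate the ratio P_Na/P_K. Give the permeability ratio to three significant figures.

Let α = P_Na/P_K. GHK: Vm = 59.2·log₁₀[(Kₒ + α·Naₒ)/(Kᵢ + α·Naᵢ)].
10^(Vm/59.2) = 10^(-44.3/59.2) = 0.17852
So 0.17852·(Kᵢ + α·Naᵢ) = Kₒ + α·Naₒ → α = (0.17852·124.0 − 9.07) / (100.0 − 0.17852·23.3)
α = (22.14 − 9.07) / (100.0 − 4.16) = 13.07/95.84 = 0.1363

0.136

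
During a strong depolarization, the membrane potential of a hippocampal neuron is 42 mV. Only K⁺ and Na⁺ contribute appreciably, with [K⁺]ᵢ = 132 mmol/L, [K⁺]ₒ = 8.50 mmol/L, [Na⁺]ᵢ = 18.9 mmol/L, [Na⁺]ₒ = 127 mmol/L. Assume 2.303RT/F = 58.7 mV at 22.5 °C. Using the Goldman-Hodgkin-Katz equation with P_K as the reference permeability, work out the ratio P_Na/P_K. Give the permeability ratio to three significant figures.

Let α = P_Na/P_K. GHK: Vm = 58.7·log₁₀[(Kₒ + α·Naₒ)/(Kᵢ + α·Naᵢ)].
10^(Vm/58.7) = 10^(42.0/58.7) = 5.194
So 5.194·(Kᵢ + α·Naᵢ) = Kₒ + α·Naₒ → α = (5.194·132.0 − 8.5) / (127.0 − 5.194·18.9)
α = (685.6 − 8.5) / (127.0 − 98.17) = 677.1/28.83 = 23.48

23.5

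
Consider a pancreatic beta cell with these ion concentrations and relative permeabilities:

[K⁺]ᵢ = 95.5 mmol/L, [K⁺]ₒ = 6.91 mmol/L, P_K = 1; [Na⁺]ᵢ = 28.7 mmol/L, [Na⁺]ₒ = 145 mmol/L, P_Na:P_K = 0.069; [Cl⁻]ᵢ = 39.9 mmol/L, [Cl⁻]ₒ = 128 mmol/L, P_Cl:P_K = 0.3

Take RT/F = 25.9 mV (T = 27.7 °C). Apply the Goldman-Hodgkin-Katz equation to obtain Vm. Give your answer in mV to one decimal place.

Vm = 25.9 · ln[(Σ P·[cation]ₒ + Σ P·[anion]ᵢ) / (Σ P·[cation]ᵢ + Σ P·[anion]ₒ)]
Numerator = 1×6.91 + 0.069×145 + 0.3×39.9 = 28.88
Denominator = 1×95.5 + 0.069×28.7 + 0.3×128 = 135.9
Vm = 25.9 · ln(0.21258) = 25.9 × (-1.5485) = -40.10 mV

-40.1 mV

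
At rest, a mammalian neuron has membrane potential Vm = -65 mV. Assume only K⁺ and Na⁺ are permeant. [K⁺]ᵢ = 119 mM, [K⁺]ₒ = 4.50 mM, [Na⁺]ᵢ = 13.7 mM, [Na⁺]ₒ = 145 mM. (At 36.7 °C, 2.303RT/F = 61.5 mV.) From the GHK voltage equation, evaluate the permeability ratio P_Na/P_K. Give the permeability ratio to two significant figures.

0.041

Let α = P_Na/P_K. GHK: Vm = 61.5·log₁₀[(Kₒ + α·Naₒ)/(Kᵢ + α·Naᵢ)].
10^(Vm/61.5) = 10^(-65.0/61.5) = 0.087718
So 0.087718·(Kᵢ + α·Naᵢ) = Kₒ + α·Naₒ → α = (0.087718·119.0 − 4.5) / (145.0 − 0.087718·13.7)
α = (10.44 − 4.5) / (145.0 − 1.202) = 5.938/143.8 = 0.0413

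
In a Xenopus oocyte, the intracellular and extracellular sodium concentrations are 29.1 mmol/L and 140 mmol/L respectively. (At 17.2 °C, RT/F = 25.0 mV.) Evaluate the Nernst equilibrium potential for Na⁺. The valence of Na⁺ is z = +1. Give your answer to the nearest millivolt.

E = (25.0/z) · ln([Na⁺]_out/[Na⁺]_in) with z = +1.
= (25.0/1) · ln(140/29.1) = 25.00 · ln(4.811)
= 25.00 · (1.5709) = 39.27 mV

39 mV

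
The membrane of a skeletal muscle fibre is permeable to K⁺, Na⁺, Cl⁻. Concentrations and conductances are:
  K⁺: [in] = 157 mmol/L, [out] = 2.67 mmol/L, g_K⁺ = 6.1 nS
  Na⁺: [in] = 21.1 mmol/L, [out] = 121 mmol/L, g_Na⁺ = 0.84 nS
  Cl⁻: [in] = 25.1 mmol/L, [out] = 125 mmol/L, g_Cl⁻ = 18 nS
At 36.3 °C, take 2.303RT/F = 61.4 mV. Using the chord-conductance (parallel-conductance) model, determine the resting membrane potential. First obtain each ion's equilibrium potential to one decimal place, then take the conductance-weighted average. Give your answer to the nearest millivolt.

E_K⁺ = (61.4/1)·log₁₀(2.67/157) = -108.6 mV
E_Na⁺ = (61.4/1)·log₁₀(121/21.1) = 46.6 mV
E_Cl⁻ = (61.4/-1)·log₁₀(125/25.1) = -42.8 mV
Vm = (Σ gᵢEᵢ)/(Σ gᵢ) = (6.1·-108.6 + 0.84·46.6 + 18·-42.8) / (6.1 + 0.84 + 18)
= -1393.72 / 24.94 = -55.88 mV

-56 mV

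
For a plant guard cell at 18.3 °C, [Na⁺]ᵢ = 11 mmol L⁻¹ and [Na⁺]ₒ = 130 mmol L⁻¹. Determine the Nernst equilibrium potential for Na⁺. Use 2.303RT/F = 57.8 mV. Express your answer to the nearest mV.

62 mV

E = (57.8/z) · log₁₀([Na⁺]_out/[Na⁺]_in) with z = +1.
= (57.8/1) · log₁₀(130/11) = 57.80 · log₁₀(11.82)
= 57.80 · (1.0726) = 61.99 mV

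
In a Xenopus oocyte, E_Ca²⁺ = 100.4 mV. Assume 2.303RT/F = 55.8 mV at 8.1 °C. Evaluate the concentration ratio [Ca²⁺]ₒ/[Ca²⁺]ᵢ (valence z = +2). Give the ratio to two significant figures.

log₁₀([out]/[in]) = E·z/(55.8) = 100.4 × 2 / 55.8 = 3.5986
[out]/[in] = 10^(3.5986) = 3968

4000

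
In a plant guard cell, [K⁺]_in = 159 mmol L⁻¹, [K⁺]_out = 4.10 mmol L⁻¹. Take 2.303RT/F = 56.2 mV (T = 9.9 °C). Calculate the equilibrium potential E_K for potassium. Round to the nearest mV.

E = (56.2/z) · log₁₀([K⁺]_out/[K⁺]_in) with z = +1.
= (56.2/1) · log₁₀(4.10/159) = 56.20 · log₁₀(0.02579)
= 56.20 · (-1.5886) = -89.28 mV

-89 mV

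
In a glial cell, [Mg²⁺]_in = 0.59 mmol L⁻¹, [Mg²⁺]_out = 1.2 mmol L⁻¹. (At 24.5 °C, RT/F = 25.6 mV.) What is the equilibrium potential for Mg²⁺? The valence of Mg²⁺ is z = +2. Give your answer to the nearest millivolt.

E = (25.6/z) · ln([Mg²⁺]_out/[Mg²⁺]_in) with z = +2.
= (25.6/2) · ln(1.2/0.59) = 12.80 · ln(2.034)
= 12.80 · (0.7100) = 9.09 mV

9 mV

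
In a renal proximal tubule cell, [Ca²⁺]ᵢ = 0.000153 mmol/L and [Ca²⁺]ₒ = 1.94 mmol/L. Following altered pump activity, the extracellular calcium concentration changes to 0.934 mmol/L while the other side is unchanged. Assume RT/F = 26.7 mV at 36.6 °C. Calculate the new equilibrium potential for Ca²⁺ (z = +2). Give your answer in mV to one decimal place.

116.4 mV

After the shift: [Ca²⁺]_out = 0.934, [Ca²⁺]_in = 0.000153 mmol/L.
E_new = (26.7/2)·ln(0.934/0.000153) = 13.35 · (8.7168) = 116.37 mV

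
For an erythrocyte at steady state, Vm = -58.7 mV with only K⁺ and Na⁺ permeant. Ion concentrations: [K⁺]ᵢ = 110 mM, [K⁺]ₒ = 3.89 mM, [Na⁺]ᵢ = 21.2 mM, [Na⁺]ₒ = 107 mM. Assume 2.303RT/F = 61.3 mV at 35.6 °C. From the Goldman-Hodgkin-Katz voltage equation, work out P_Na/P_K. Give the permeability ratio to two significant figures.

Let α = P_Na/P_K. GHK: Vm = 61.3·log₁₀[(Kₒ + α·Naₒ)/(Kᵢ + α·Naᵢ)].
10^(Vm/61.3) = 10^(-58.7/61.3) = 0.11026
So 0.11026·(Kᵢ + α·Naᵢ) = Kₒ + α·Naₒ → α = (0.11026·110.0 − 3.89) / (107.0 − 0.11026·21.2)
α = (12.13 − 3.89) / (107.0 − 2.337) = 8.238/104.7 = 0.07871

0.079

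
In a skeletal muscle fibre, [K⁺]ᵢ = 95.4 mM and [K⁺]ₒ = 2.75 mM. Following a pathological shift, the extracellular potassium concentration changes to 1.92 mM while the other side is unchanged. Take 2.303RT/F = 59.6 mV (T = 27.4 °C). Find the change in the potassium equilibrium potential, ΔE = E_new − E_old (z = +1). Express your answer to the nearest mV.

E_old = (59.6/1)·log₁₀(2.75/95.4) = -91.80 mV
E_new = (59.6/1)·log₁₀(1.92/95.4) = -101.10 mV
ΔE = -101.10 − (-91.80) = -9.30 mV

-9 mV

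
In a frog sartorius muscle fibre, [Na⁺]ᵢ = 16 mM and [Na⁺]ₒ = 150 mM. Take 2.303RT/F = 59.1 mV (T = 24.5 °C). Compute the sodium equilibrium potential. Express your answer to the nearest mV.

E = (59.1/z) · log₁₀([Na⁺]_out/[Na⁺]_in) with z = +1.
= (59.1/1) · log₁₀(150/16) = 59.10 · log₁₀(9.375)
= 59.10 · (0.9720) = 57.44 mV

57 mV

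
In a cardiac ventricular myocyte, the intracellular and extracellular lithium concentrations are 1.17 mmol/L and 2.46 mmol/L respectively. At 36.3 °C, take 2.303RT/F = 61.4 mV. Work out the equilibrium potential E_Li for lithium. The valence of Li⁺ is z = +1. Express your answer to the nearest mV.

E = (61.4/z) · log₁₀([Li⁺]_out/[Li⁺]_in) with z = +1.
= (61.4/1) · log₁₀(2.46/1.17) = 61.40 · log₁₀(2.103)
= 61.40 · (0.3227) = 19.82 mV

20 mV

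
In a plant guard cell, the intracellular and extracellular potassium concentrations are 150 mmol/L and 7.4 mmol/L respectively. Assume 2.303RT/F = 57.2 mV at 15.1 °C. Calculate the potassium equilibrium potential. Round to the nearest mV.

E = (57.2/z) · log₁₀([K⁺]_out/[K⁺]_in) with z = +1.
= (57.2/1) · log₁₀(7.4/150) = 57.20 · log₁₀(0.04933)
= 57.20 · (-1.3069) = -74.75 mV

-75 mV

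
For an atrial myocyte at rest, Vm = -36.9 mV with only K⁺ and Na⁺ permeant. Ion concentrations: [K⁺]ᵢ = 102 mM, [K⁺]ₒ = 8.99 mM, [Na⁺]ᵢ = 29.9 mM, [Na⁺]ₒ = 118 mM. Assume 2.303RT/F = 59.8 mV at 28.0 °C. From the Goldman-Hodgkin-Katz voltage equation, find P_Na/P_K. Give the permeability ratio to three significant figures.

0.141

Let α = P_Na/P_K. GHK: Vm = 59.8·log₁₀[(Kₒ + α·Naₒ)/(Kᵢ + α·Naᵢ)].
10^(Vm/59.8) = 10^(-36.9/59.8) = 0.24151
So 0.24151·(Kᵢ + α·Naᵢ) = Kₒ + α·Naₒ → α = (0.24151·102.0 − 8.99) / (118.0 − 0.24151·29.9)
α = (24.63 − 8.99) / (118.0 − 7.221) = 15.64/110.8 = 0.1412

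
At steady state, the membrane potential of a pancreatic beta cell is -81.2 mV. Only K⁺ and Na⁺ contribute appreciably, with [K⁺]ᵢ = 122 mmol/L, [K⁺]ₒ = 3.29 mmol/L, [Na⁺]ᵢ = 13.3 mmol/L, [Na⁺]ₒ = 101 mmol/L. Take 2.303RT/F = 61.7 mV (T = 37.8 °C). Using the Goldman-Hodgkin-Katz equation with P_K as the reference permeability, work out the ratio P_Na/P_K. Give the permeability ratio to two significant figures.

Let α = P_Na/P_K. GHK: Vm = 61.7·log₁₀[(Kₒ + α·Naₒ)/(Kᵢ + α·Naᵢ)].
10^(Vm/61.7) = 10^(-81.2/61.7) = 0.048301
So 0.048301·(Kᵢ + α·Naᵢ) = Kₒ + α·Naₒ → α = (0.048301·122.0 − 3.29) / (101.0 − 0.048301·13.3)
α = (5.893 − 3.29) / (101.0 − 0.6424) = 2.603/100.4 = 0.02593

0.026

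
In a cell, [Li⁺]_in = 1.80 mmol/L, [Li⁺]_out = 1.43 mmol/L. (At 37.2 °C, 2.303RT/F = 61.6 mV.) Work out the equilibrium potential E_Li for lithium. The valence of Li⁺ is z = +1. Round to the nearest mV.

-6 mV

E = (61.6/z) · log₁₀([Li⁺]_out/[Li⁺]_in) with z = +1.
= (61.6/1) · log₁₀(1.43/1.80) = 61.60 · log₁₀(0.7944)
= 61.60 · (-0.0999) = -6.16 mV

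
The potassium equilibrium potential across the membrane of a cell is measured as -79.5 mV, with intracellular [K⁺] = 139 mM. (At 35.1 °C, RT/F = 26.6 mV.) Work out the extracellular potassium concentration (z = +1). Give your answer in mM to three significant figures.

Nernst: E = (26.6/1) · ln([out]/[in]), so ln([out]/[in]) = -79.5 × 1 / 26.6 = -2.9887.
[out]/[in] = e^(-2.9887) = 0.05035.
[out] = 0.05035 × 139 = 6.999 mM.

7.00 mM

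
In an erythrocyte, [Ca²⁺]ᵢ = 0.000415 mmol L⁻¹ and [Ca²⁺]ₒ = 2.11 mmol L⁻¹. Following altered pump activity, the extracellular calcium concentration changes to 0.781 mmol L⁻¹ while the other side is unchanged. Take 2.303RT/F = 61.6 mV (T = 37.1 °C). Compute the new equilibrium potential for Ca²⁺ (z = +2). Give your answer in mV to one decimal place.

After the shift: [Ca²⁺]_out = 0.781, [Ca²⁺]_in = 0.000415 mmol L⁻¹.
E_new = (61.6/2)·log₁₀(0.781/0.000415) = 30.80 · (3.2746) = 100.86 mV

100.9 mV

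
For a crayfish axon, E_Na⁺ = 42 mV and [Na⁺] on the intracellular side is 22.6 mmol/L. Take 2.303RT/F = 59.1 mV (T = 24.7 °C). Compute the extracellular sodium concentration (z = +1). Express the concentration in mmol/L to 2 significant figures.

120 mmol/L

Nernst: E = (59.1/1) · log₁₀([out]/[in]), so log₁₀([out]/[in]) = 42.0 × 1 / 59.1 = 0.7107.
[out]/[in] = 10^(0.7107) = 5.136.
[out] = 5.136 × 22.6 = 116.1 mmol/L.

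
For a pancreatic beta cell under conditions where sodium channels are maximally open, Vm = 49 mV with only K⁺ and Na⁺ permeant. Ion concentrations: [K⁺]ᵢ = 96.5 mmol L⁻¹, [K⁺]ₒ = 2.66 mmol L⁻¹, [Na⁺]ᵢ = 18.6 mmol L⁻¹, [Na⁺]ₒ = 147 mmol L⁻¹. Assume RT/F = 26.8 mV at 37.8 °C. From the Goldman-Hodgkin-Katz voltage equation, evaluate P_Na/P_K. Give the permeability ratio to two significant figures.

19

Let α = P_Na/P_K. GHK: Vm = 26.8·ln[(Kₒ + α·Naₒ)/(Kᵢ + α·Naᵢ)].
e^(Vm/26.8) = e^(49.0/26.8) = 6.2237
So 6.2237·(Kᵢ + α·Naᵢ) = Kₒ + α·Naₒ → α = (6.2237·96.5 − 2.66) / (147.0 − 6.2237·18.6)
α = (600.6 − 2.66) / (147.0 − 115.8) = 597.9/31.24 = 19.14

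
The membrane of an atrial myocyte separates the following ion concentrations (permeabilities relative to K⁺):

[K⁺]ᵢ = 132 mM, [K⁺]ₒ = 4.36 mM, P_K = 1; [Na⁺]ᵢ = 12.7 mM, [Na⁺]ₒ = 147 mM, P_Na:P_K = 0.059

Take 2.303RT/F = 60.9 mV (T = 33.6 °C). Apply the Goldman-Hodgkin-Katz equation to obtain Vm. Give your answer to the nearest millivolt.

Vm = 60.9 · log₁₀[(Σ P·[cation]ₒ + Σ P·[anion]ᵢ) / (Σ P·[cation]ᵢ + Σ P·[anion]ₒ)]
Numerator = 1×4.36 + 0.059×147 = 13.03
Denominator = 1×132 + 0.059×12.7 = 132.7
Vm = 60.9 · log₁₀(0.098178) = 60.9 × (-1.0080) = -61.39 mV

-61 mV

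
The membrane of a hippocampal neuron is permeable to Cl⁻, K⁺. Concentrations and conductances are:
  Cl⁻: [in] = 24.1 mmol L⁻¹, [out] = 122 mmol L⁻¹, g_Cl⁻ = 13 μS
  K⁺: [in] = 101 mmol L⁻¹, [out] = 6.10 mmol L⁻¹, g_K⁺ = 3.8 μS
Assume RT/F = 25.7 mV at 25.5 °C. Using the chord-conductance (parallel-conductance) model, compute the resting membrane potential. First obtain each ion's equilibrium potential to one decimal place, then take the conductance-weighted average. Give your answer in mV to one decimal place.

-48.6 mV

E_Cl⁻ = (25.7/-1)·ln(122/24.1) = -41.7 mV
E_K⁺ = (25.7/1)·ln(6.10/101) = -72.1 mV
Vm = (Σ gᵢEᵢ)/(Σ gᵢ) = (13·-41.7 + 3.8·-72.1) / (13 + 3.8)
= -816.08 / 16.8 = -48.58 mV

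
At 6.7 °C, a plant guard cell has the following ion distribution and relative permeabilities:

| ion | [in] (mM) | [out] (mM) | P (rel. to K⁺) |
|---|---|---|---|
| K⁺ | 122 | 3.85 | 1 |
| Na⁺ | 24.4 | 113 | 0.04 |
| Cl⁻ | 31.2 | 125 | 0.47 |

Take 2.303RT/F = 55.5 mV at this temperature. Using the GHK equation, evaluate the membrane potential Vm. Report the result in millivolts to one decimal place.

-49.8 mV

Vm = 55.5 · log₁₀[(Σ P·[cation]ₒ + Σ P·[anion]ᵢ) / (Σ P·[cation]ᵢ + Σ P·[anion]ₒ)]
Numerator = 1×3.85 + 0.04×113 + 0.47×31.2 = 23.03
Denominator = 1×122 + 0.04×24.4 + 0.47×125 = 181.7
Vm = 55.5 · log₁₀(0.12675) = 55.5 × (-0.8970) = -49.79 mV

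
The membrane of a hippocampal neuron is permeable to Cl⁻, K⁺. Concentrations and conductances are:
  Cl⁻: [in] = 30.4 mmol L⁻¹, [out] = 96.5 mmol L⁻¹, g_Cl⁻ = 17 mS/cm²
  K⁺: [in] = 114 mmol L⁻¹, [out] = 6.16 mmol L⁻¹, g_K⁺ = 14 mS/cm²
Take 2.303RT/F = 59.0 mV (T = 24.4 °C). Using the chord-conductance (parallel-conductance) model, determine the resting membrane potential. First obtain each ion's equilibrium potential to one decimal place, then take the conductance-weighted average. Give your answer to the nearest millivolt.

E_Cl⁻ = (59.0/-1)·log₁₀(96.5/30.4) = -29.6 mV
E_K⁺ = (59.0/1)·log₁₀(6.16/114) = -74.8 mV
Vm = (Σ gᵢEᵢ)/(Σ gᵢ) = (17·-29.6 + 14·-74.8) / (17 + 14)
= -1550.40 / 31 = -50.01 mV

-50 mV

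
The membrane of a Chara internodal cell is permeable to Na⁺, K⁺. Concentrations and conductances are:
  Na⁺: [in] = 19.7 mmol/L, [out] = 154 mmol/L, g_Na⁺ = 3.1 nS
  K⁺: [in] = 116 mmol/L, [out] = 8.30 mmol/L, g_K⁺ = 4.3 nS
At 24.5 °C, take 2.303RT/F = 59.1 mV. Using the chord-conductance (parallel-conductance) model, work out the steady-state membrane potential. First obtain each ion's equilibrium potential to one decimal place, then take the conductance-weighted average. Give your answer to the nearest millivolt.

E_Na⁺ = (59.1/1)·log₁₀(154/19.7) = 52.8 mV
E_K⁺ = (59.1/1)·log₁₀(8.30/116) = -67.7 mV
Vm = (Σ gᵢEᵢ)/(Σ gᵢ) = (3.1·52.8 + 4.3·-67.7) / (3.1 + 4.3)
= -127.43 / 7.4 = -17.22 mV

-17 mV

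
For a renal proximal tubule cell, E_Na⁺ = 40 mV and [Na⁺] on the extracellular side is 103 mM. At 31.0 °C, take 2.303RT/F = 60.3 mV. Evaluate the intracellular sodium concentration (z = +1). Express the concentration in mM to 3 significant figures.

Nernst: E = (60.3/1) · log₁₀([out]/[in]), so log₁₀([out]/[in]) = 40.0 × 1 / 60.3 = 0.6633.
[out]/[in] = 10^(0.6633) = 4.606.
[in] = 103 / 4.606 = 22.36 mM.

22.4 mM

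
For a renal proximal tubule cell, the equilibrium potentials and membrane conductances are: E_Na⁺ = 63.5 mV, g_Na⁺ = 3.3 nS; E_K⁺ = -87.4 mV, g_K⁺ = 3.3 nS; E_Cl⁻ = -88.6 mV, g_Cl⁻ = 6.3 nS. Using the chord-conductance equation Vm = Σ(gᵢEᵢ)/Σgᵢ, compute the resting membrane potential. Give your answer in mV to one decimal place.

Σ gᵢEᵢ = 3.3·(63.5) + 3.3·(-87.4) + 6.3·(-88.6) = -637.05
Σ gᵢ = 3.3 + 3.3 + 6.3 = 12.9
Vm = -637.05 / 12.9 = -49.38 mV

-49.4 mV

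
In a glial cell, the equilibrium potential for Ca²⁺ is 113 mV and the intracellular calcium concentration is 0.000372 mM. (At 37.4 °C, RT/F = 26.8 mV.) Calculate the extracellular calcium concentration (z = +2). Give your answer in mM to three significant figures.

1.71 mM

Nernst: E = (26.8/2) · ln([out]/[in]), so ln([out]/[in]) = 113.0 × 2 / 26.8 = 8.4328.
[out]/[in] = e^(8.4328) = 4596.
[out] = 4596 × 0.000372 = 1.71 mM.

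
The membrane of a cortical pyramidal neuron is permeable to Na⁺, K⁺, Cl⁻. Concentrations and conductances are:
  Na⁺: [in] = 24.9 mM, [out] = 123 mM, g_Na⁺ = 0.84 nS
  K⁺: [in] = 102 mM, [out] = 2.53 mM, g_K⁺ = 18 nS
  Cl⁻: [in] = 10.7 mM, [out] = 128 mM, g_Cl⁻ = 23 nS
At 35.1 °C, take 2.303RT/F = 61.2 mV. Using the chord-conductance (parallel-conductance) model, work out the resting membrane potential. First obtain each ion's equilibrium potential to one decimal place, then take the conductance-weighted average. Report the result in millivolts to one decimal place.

E_Na⁺ = (61.2/1)·log₁₀(123/24.9) = 42.5 mV
E_K⁺ = (61.2/1)·log₁₀(2.53/102) = -98.3 mV
E_Cl⁻ = (61.2/-1)·log₁₀(128/10.7) = -66.0 mV
Vm = (Σ gᵢEᵢ)/(Σ gᵢ) = (0.84·42.5 + 18·-98.3 + 23·-66.0) / (0.84 + 18 + 23)
= -3251.70 / 41.84 = -77.72 mV

-77.7 mV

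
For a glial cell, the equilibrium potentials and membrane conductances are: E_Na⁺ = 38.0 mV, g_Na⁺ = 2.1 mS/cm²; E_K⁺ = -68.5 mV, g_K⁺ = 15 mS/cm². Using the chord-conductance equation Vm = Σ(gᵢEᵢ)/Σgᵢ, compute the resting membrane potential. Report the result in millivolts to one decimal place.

Σ gᵢEᵢ = 2.1·(38.0) + 15·(-68.5) = -947.70
Σ gᵢ = 2.1 + 15 = 17.1
Vm = -947.70 / 17.1 = -55.42 mV

-55.4 mV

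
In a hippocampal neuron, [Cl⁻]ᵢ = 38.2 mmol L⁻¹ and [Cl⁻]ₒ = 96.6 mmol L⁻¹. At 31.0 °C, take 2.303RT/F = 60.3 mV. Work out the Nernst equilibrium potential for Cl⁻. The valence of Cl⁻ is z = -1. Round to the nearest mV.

-24 mV

E = (60.3/z) · log₁₀([Cl⁻]_out/[Cl⁻]_in) with z = -1.
For an anion, dividing by z = -1 reverses the sign.
= (60.3/-1) · log₁₀(96.6/38.2) = -60.30 · log₁₀(2.529)
= -60.30 · (0.4029) = -24.30 mV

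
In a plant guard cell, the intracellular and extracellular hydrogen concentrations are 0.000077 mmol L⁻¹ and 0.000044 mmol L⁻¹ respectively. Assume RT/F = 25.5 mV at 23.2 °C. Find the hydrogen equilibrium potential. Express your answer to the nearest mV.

E = (25.5/z) · ln([H⁺]_out/[H⁺]_in) with z = +1.
= (25.5/1) · ln(0.000044/0.000077) = 25.50 · ln(0.5714)
= 25.50 · (-0.5596) = -14.27 mV

-14 mV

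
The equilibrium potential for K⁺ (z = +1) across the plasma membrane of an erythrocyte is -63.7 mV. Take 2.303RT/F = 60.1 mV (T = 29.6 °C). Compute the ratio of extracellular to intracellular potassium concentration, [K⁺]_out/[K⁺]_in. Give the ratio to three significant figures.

log₁₀([out]/[in]) = E·z/(60.1) = -63.7 × 1 / 60.1 = -1.0599
[out]/[in] = 10^(-1.0599) = 0.08712

0.0871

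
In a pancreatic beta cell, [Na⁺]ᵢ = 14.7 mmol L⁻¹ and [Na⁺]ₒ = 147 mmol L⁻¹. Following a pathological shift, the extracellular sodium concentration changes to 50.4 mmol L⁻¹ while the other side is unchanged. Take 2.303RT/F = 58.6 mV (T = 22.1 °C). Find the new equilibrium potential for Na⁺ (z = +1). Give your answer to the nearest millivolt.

After the shift: [Na⁺]_out = 50.4, [Na⁺]_in = 14.7 mmol L⁻¹.
E_new = (58.6/1)·log₁₀(50.4/14.7) = 58.60 · (0.5351) = 31.36 mV

31 mV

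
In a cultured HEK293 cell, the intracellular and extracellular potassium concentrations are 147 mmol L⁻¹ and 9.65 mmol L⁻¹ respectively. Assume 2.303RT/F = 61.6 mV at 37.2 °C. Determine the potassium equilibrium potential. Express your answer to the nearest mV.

-73 mV

E = (61.6/z) · log₁₀([K⁺]_out/[K⁺]_in) with z = +1.
= (61.6/1) · log₁₀(9.65/147) = 61.60 · log₁₀(0.06565)
= 61.60 · (-1.1828) = -72.86 mV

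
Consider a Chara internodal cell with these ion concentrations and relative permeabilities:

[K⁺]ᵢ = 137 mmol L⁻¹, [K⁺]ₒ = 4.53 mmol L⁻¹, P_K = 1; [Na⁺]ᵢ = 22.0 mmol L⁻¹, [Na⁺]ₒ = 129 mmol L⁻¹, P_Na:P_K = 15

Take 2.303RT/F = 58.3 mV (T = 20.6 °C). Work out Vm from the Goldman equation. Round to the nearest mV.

Vm = 58.3 · log₁₀[(Σ P·[cation]ₒ + Σ P·[anion]ᵢ) / (Σ P·[cation]ᵢ + Σ P·[anion]ₒ)]
Numerator = 1×4.53 + 15×129 = 1940
Denominator = 1×137 + 15×22.0 = 467
Vm = 58.3 · log₁₀(4.1532) = 58.3 × (0.6184) = 36.05 mV

36 mV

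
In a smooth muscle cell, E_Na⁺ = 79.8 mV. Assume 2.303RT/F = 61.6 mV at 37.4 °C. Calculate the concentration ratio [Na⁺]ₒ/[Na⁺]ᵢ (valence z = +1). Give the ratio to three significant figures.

19.7

log₁₀([out]/[in]) = E·z/(61.6) = 79.8 × 1 / 61.6 = 1.2955
[out]/[in] = 10^(1.2955) = 19.74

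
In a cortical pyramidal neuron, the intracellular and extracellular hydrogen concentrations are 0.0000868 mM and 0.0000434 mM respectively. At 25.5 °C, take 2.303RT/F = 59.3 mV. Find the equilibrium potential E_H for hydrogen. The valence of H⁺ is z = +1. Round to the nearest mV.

E = (59.3/z) · log₁₀([H⁺]_out/[H⁺]_in) with z = +1.
= (59.3/1) · log₁₀(0.0000434/0.0000868) = 59.30 · log₁₀(0.5)
= 59.30 · (-0.3010) = -17.85 mV

-18 mV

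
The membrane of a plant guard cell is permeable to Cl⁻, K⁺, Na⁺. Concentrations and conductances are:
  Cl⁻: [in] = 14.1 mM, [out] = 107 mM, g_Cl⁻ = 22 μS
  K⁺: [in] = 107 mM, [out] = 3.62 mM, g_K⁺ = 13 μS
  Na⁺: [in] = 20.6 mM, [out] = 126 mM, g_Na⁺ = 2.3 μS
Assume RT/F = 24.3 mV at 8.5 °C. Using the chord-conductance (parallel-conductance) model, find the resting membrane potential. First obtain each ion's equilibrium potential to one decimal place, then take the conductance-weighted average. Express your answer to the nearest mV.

-55 mV

E_Cl⁻ = (24.3/-1)·ln(107/14.1) = -49.2 mV
E_K⁺ = (24.3/1)·ln(3.62/107) = -82.3 mV
E_Na⁺ = (24.3/1)·ln(126/20.6) = 44.0 mV
Vm = (Σ gᵢEᵢ)/(Σ gᵢ) = (22·-49.2 + 13·-82.3 + 2.3·44.0) / (22 + 13 + 2.3)
= -2051.10 / 37.3 = -54.99 mV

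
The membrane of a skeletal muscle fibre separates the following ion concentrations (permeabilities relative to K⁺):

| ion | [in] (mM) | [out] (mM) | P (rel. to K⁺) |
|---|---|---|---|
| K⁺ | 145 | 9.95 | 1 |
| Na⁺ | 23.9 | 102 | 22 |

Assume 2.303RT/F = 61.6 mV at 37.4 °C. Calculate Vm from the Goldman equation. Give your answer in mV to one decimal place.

32.4 mV

Vm = 61.6 · log₁₀[(Σ P·[cation]ₒ + Σ P·[anion]ᵢ) / (Σ P·[cation]ᵢ + Σ P·[anion]ₒ)]
Numerator = 1×9.95 + 22×102 = 2254
Denominator = 1×145 + 22×23.9 = 670.8
Vm = 61.6 · log₁₀(3.3601) = 61.6 × (0.5264) = 32.42 mV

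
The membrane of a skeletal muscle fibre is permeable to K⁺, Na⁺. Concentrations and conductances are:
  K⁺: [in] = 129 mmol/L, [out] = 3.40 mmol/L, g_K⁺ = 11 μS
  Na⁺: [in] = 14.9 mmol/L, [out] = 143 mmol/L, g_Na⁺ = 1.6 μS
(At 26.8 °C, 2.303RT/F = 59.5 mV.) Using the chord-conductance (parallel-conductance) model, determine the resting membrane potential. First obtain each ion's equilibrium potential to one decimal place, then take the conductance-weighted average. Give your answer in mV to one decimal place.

-74.6 mV

E_K⁺ = (59.5/1)·log₁₀(3.40/129) = -94.0 mV
E_Na⁺ = (59.5/1)·log₁₀(143/14.9) = 58.4 mV
Vm = (Σ gᵢEᵢ)/(Σ gᵢ) = (11·-94.0 + 1.6·58.4) / (11 + 1.6)
= -940.56 / 12.6 = -74.65 mV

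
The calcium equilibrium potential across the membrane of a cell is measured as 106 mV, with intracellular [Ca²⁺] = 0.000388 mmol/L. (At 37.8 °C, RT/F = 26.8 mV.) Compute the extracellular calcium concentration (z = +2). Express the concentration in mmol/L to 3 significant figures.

1.06 mmol/L

Nernst: E = (26.8/2) · ln([out]/[in]), so ln([out]/[in]) = 106.0 × 2 / 26.8 = 7.9104.
[out]/[in] = e^(7.9104) = 2726.
[out] = 2726 × 0.000388 = 1.058 mmol/L.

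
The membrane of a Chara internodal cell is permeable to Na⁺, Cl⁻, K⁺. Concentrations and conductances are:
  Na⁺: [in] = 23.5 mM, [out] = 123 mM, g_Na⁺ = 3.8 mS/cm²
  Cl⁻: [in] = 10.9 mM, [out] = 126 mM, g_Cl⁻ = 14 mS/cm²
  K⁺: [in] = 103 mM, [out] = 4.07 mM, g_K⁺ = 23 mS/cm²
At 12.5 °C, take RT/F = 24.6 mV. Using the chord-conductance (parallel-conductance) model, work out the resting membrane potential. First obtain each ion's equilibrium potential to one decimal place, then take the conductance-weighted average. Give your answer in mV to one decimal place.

E_Na⁺ = (24.6/1)·ln(123/23.5) = 40.7 mV
E_Cl⁻ = (24.6/-1)·ln(126/10.9) = -60.2 mV
E_K⁺ = (24.6/1)·ln(4.07/103) = -79.5 mV
Vm = (Σ gᵢEᵢ)/(Σ gᵢ) = (3.8·40.7 + 14·-60.2 + 23·-79.5) / (3.8 + 14 + 23)
= -2516.64 / 40.8 = -61.68 mV

-61.7 mV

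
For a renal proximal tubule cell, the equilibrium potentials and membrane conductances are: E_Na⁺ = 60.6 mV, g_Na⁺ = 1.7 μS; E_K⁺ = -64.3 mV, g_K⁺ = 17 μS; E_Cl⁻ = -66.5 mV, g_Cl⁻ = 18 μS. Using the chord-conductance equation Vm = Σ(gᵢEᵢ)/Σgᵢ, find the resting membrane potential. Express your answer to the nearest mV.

-60 mV

Σ gᵢEᵢ = 1.7·(60.6) + 17·(-64.3) + 18·(-66.5) = -2187.08
Σ gᵢ = 1.7 + 17 + 18 = 36.7
Vm = -2187.08 / 36.7 = -59.59 mV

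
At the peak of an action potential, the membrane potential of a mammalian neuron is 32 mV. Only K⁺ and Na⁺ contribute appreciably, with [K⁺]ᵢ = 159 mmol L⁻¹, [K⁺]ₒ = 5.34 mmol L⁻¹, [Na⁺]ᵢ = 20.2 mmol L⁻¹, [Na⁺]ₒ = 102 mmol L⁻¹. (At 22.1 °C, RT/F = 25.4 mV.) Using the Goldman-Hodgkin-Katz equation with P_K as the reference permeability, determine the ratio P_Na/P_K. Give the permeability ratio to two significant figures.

Let α = P_Na/P_K. GHK: Vm = 25.4·ln[(Kₒ + α·Naₒ)/(Kᵢ + α·Naᵢ)].
e^(Vm/25.4) = e^(32.0/25.4) = 3.5249
So 3.5249·(Kᵢ + α·Naᵢ) = Kₒ + α·Naₒ → α = (3.5249·159.0 − 5.34) / (102.0 − 3.5249·20.2)
α = (560.5 − 5.34) / (102.0 − 71.2) = 555.1/30.8 = 18.02

18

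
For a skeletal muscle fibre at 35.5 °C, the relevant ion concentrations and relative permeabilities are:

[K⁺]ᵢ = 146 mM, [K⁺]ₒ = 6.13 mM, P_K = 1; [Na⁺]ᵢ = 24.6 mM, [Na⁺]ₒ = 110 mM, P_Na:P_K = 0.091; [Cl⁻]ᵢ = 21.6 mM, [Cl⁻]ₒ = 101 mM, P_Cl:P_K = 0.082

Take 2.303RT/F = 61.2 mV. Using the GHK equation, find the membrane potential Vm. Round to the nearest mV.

Vm = 61.2 · log₁₀[(Σ P·[cation]ₒ + Σ P·[anion]ᵢ) / (Σ P·[cation]ᵢ + Σ P·[anion]ₒ)]
Numerator = 1×6.13 + 0.091×110 + 0.082×21.6 = 17.91
Denominator = 1×146 + 0.091×24.6 + 0.082×101 = 156.5
Vm = 61.2 · log₁₀(0.11443) = 61.2 × (-0.9414) = -57.62 mV

-58 mV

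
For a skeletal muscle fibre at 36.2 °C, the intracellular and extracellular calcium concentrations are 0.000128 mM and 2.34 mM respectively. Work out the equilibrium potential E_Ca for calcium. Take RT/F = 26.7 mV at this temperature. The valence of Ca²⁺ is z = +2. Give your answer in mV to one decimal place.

131.0 mV

E = (26.7/z) · ln([Ca²⁺]_out/[Ca²⁺]_in) with z = +2.
= (26.7/2) · ln(2.34/0.000128) = 13.35 · ln(1.828e+04)
= 13.35 · (9.8136) = 131.01 mV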